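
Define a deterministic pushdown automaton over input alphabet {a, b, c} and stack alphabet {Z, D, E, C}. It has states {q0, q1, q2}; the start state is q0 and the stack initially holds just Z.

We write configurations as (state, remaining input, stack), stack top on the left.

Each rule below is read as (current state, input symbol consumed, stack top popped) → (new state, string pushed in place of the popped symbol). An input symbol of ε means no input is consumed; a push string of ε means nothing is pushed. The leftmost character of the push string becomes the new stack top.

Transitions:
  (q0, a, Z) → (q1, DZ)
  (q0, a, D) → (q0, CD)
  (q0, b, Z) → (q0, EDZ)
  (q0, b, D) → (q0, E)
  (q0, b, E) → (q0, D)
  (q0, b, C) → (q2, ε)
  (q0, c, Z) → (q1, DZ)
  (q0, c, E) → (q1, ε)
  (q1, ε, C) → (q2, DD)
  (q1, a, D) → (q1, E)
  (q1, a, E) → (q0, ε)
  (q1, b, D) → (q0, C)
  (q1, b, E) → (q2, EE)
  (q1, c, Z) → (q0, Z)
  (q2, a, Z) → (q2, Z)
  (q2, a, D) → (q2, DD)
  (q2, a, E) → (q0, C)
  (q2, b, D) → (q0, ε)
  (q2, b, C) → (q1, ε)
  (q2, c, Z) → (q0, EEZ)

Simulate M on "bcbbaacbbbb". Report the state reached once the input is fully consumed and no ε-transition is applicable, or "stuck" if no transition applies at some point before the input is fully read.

q0

(q0, bcbbaacbbbb, Z)
  read b, top Z: go to q0, push EDZ → (q0, cbbaacbbbb, EDZ)
  read c, top E: go to q1, push ε → (q1, bbaacbbbb, DZ)
  read b, top D: go to q0, push C → (q0, baacbbbb, CZ)
  read b, top C: go to q2, push ε → (q2, aacbbbb, Z)
  read a, top Z: go to q2, push Z → (q2, acbbbb, Z)
  read a, top Z: go to q2, push Z → (q2, cbbbb, Z)
  read c, top Z: go to q0, push EEZ → (q0, bbbb, EEZ)
  read b, top E: go to q0, push D → (q0, bbb, DEZ)
  read b, top D: go to q0, push E → (q0, bb, EEZ)
  read b, top E: go to q0, push D → (q0, b, DEZ)
  read b, top D: go to q0, push E → (q0, ε, EEZ)
All input consumed; M is in state q0.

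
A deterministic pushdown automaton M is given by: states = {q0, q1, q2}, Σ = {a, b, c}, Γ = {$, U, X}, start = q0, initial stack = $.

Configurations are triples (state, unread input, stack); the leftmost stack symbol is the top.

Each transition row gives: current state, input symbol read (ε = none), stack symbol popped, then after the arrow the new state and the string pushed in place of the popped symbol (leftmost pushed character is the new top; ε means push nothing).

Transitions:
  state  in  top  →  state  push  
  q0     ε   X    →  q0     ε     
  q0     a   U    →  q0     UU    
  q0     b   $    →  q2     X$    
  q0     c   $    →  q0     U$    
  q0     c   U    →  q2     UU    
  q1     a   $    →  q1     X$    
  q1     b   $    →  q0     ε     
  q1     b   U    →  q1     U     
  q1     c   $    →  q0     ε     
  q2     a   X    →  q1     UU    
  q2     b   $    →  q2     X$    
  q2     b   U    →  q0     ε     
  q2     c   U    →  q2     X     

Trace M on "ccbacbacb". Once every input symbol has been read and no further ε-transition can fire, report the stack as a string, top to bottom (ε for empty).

(q0, ccbacbacb, $)
  read c, top $: go to q0, push U$ → (q0, cbacbacb, U$)
  read c, top U: go to q2, push UU → (q2, bacbacb, UU$)
  read b, top U: go to q0, push ε → (q0, acbacb, U$)
  read a, top U: go to q0, push UU → (q0, cbacb, UU$)
  read c, top U: go to q2, push UU → (q2, bacb, UUU$)
  read b, top U: go to q0, push ε → (q0, acb, UU$)
  read a, top U: go to q0, push UU → (q0, cb, UUU$)
  read c, top U: go to q2, push UU → (q2, b, UUUU$)
  read b, top U: go to q0, push ε → (q0, ε, UUU$)
All input consumed in state q0 with stack UUU$.

UUU$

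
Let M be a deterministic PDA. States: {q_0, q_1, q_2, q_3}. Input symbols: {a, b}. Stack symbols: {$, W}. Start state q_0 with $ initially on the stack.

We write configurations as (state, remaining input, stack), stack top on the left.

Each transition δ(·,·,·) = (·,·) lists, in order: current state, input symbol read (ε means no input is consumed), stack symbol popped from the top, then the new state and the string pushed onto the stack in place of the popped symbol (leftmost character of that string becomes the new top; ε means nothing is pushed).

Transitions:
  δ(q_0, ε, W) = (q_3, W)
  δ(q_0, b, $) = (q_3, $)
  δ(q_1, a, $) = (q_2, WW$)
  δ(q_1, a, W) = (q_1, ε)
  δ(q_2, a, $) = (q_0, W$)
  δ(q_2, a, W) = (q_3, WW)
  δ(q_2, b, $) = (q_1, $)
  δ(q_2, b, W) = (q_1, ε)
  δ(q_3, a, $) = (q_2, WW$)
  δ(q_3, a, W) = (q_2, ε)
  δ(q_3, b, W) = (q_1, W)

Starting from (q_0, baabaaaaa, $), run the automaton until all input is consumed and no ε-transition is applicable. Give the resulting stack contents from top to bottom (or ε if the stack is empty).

(q_0, baabaaaaa, $)
  read b, top $: go to q_3, push $ → (q_3, aabaaaaa, $)
  read a, top $: go to q_2, push WW$ → (q_2, abaaaaa, WW$)
  read a, top W: go to q_3, push WW → (q_3, baaaaa, WWW$)
  read b, top W: go to q_1, push W → (q_1, aaaaa, WWW$)
  read a, top W: go to q_1, push ε → (q_1, aaaa, WW$)
  read a, top W: go to q_1, push ε → (q_1, aaa, W$)
  read a, top W: go to q_1, push ε → (q_1, aa, $)
  read a, top $: go to q_2, push WW$ → (q_2, a, WW$)
  read a, top W: go to q_3, push WW → (q_3, ε, WWW$)
All input consumed in state q_3 with stack WWW$.

WWW$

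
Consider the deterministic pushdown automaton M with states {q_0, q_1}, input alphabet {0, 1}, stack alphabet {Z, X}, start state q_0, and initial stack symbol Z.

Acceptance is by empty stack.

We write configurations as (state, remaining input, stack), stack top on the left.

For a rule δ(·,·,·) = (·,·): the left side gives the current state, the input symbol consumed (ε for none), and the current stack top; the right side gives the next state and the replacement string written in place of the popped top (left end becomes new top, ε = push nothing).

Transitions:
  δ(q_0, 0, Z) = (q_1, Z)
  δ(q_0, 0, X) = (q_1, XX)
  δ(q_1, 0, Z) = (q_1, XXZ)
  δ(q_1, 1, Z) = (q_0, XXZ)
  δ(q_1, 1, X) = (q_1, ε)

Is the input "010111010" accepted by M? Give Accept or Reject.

(q_0, 010111010, Z)
  read 0, top Z: go to q_1, push Z → (q_1, 10111010, Z)
  read 1, top Z: go to q_0, push XXZ → (q_0, 0111010, XXZ)
  read 0, top X: go to q_1, push XX → (q_1, 111010, XXXZ)
  read 1, top X: go to q_1, push ε → (q_1, 11010, XXZ)
  read 1, top X: go to q_1, push ε → (q_1, 1010, XZ)
  read 1, top X: go to q_1, push ε → (q_1, 010, Z)
  read 0, top Z: go to q_1, push XXZ → (q_1, 10, XXZ)
  read 1, top X: go to q_1, push ε → (q_1, 0, XZ)
No transition applies at (q_1, 0, XZ); input not fully consumed.

Reject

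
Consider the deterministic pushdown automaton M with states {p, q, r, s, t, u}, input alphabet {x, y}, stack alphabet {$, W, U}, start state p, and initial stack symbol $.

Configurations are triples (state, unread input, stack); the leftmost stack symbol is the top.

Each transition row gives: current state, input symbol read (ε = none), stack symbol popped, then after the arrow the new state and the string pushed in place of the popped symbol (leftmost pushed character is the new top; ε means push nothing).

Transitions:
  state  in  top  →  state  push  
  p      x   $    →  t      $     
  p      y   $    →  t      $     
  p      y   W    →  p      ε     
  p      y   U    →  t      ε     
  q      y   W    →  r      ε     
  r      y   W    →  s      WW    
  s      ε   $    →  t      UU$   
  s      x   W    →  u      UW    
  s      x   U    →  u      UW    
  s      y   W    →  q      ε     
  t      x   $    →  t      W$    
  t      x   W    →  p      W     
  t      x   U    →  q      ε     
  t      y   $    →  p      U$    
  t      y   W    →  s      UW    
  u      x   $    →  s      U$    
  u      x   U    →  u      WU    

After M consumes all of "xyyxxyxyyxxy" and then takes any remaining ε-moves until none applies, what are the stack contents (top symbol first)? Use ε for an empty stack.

(p, xyyxxyxyyxxy, $)
  read x, top $: go to t, push $ → (t, yyxxyxyyxxy, $)
  read y, top $: go to p, push U$ → (p, yxxyxyyxxy, U$)
  read y, top U: go to t, push ε → (t, xxyxyyxxy, $)
  read x, top $: go to t, push W$ → (t, xyxyyxxy, W$)
  read x, top W: go to p, push W → (p, yxyyxxy, W$)
  read y, top W: go to p, push ε → (p, xyyxxy, $)
  read x, top $: go to t, push $ → (t, yyxxy, $)
  read y, top $: go to p, push U$ → (p, yxxy, U$)
  read y, top U: go to t, push ε → (t, xxy, $)
  read x, top $: go to t, push W$ → (t, xy, W$)
  read x, top W: go to p, push W → (p, y, W$)
  read y, top W: go to p, push ε → (p, ε, $)
All input consumed in state p with stack $.

$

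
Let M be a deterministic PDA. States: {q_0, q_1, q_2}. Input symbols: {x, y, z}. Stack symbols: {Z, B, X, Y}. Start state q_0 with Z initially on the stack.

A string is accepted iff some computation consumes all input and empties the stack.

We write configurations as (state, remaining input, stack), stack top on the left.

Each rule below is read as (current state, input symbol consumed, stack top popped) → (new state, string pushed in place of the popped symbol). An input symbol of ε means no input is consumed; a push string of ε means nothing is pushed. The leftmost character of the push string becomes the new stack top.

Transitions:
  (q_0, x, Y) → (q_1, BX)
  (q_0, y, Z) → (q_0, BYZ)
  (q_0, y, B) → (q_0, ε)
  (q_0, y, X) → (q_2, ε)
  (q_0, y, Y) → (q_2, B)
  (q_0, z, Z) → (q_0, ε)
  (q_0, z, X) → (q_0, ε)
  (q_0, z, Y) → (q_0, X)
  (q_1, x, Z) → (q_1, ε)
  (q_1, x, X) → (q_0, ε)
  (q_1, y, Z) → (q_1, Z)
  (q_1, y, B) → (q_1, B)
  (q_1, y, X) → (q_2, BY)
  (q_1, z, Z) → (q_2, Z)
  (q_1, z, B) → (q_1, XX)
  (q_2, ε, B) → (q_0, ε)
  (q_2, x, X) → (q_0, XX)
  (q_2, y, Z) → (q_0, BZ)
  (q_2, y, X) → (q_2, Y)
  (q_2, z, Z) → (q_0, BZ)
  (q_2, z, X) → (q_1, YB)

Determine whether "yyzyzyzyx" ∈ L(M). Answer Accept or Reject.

Reject

(q_0, yyzyzyzyx, Z)
  read y, top Z: go to q_0, push BYZ → (q_0, yzyzyzyx, BYZ)
  read y, top B: go to q_0, push ε → (q_0, zyzyzyx, YZ)
  read z, top Y: go to q_0, push X → (q_0, yzyzyx, XZ)
  read y, top X: go to q_2, push ε → (q_2, zyzyx, Z)
  read z, top Z: go to q_0, push BZ → (q_0, yzyx, BZ)
  read y, top B: go to q_0, push ε → (q_0, zyx, Z)
  read z, top Z: go to q_0, push ε → (q_0, yx, ε)
No transition applies at (q_0, yx, ε); input not fully consumed.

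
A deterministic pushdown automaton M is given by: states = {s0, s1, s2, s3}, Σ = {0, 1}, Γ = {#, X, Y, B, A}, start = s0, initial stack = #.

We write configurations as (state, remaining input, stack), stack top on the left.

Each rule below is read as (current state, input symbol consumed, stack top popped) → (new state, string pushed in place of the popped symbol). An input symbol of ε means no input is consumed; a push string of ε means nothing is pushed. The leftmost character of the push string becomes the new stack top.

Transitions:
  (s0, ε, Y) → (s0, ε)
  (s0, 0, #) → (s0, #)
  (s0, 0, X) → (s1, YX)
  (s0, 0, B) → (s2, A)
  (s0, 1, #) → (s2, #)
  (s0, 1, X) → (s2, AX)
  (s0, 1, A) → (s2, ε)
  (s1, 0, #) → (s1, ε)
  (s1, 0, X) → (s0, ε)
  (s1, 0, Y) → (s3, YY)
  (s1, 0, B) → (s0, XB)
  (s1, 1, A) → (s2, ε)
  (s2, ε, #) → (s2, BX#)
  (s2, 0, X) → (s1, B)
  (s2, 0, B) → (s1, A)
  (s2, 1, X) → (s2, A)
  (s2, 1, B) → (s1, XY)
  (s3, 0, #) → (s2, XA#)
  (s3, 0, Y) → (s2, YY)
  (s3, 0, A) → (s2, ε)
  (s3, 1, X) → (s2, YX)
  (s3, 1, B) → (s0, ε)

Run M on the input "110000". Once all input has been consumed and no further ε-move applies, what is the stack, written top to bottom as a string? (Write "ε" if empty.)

YYYX#

(s0, 110000, #)
  read 1, top #: go to s2, push # → (s2, 10000, #)
  ε-move, top #: go to s2, push BX# → (s2, 10000, BX#)
  read 1, top B: go to s1, push XY → (s1, 0000, XYX#)
  read 0, top X: go to s0, push ε → (s0, 000, YX#)
  ε-move, top Y: go to s0, push ε → (s0, 000, X#)
  read 0, top X: go to s1, push YX → (s1, 00, YX#)
  read 0, top Y: go to s3, push YY → (s3, 0, YYX#)
  read 0, top Y: go to s2, push YY → (s2, ε, YYYX#)
All input consumed in state s2 with stack YYYX#.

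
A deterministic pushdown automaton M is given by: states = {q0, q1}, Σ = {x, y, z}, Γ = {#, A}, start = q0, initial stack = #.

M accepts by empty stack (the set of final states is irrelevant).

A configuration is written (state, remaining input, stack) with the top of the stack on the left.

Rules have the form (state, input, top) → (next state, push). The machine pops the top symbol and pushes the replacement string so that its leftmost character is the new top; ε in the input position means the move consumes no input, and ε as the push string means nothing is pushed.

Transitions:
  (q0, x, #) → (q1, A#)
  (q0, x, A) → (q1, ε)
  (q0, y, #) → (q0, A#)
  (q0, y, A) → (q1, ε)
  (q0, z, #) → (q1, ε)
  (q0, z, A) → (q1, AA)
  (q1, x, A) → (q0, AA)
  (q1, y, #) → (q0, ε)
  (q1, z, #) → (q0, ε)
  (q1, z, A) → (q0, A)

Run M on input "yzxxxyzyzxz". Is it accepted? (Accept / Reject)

(q0, yzxxxyzyzxz, #)
  read y, top #: go to q0, push A# → (q0, zxxxyzyzxz, A#)
  read z, top A: go to q1, push AA → (q1, xxxyzyzxz, AA#)
  read x, top A: go to q0, push AA → (q0, xxyzyzxz, AAA#)
  read x, top A: go to q1, push ε → (q1, xyzyzxz, AA#)
  read x, top A: go to q0, push AA → (q0, yzyzxz, AAA#)
  read y, top A: go to q1, push ε → (q1, zyzxz, AA#)
  read z, top A: go to q0, push A → (q0, yzxz, AA#)
  read y, top A: go to q1, push ε → (q1, zxz, A#)
  read z, top A: go to q0, push A → (q0, xz, A#)
  read x, top A: go to q1, push ε → (q1, z, #)
  read z, top #: go to q0, push ε → (q0, ε, ε)
All input consumed and the stack is empty.

Accept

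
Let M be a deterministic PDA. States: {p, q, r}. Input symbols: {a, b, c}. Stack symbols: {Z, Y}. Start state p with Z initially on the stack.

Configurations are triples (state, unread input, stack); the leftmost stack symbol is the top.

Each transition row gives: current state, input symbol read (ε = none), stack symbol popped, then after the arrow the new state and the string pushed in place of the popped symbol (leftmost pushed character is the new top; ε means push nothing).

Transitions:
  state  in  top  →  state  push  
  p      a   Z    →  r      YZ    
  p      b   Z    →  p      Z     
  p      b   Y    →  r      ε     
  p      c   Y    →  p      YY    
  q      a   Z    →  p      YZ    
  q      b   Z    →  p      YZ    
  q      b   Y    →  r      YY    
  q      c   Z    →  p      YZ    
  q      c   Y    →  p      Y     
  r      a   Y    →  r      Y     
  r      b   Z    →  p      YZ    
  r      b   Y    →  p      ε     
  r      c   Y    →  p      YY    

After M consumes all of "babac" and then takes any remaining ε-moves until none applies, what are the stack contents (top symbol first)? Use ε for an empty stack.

(p, babac, Z)
  read b, top Z: go to p, push Z → (p, abac, Z)
  read a, top Z: go to r, push YZ → (r, bac, YZ)
  read b, top Y: go to p, push ε → (p, ac, Z)
  read a, top Z: go to r, push YZ → (r, c, YZ)
  read c, top Y: go to p, push YY → (p, ε, YYZ)
All input consumed in state p with stack YYZ.

YYZ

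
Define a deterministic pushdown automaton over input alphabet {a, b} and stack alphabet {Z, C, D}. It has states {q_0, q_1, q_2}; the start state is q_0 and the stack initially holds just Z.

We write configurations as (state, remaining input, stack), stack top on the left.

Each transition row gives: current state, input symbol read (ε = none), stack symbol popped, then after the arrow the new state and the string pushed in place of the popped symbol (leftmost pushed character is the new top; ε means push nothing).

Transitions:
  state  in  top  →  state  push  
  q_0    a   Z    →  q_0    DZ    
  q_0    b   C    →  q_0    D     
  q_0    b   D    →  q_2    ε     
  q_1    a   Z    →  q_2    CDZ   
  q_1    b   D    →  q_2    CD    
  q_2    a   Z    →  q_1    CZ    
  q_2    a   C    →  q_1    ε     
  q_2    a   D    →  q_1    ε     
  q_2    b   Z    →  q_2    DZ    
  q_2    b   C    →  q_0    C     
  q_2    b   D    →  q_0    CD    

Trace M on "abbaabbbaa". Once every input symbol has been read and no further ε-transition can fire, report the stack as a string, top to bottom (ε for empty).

CDZ

(q_0, abbaabbbaa, Z) ⊢ (q_0, bbaabbbaa, DZ) ⊢ (q_2, baabbbaa, Z) ⊢ (q_2, aabbbaa, DZ) ⊢ (q_1, abbbaa, Z) ⊢ (q_2, bbbaa, CDZ) ⊢ (q_0, bbaa, CDZ) ⊢ (q_0, baa, DDZ) ⊢ (q_2, aa, DZ) ⊢ (q_1, a, Z) ⊢ (q_2, ε, CDZ)
All input consumed in state q_2 with stack CDZ.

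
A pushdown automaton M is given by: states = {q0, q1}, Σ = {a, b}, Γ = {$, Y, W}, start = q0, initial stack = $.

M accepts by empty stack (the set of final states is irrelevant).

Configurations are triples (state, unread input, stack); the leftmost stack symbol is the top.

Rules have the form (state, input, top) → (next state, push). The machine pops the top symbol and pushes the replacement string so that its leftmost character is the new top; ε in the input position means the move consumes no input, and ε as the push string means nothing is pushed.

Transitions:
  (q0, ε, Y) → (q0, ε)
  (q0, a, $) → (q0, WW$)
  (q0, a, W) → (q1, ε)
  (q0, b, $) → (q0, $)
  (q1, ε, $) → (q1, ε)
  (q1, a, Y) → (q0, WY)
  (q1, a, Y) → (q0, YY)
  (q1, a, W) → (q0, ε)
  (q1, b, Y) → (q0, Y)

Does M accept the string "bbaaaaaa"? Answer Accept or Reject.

Reject

No computation consumes all input and empties the stack.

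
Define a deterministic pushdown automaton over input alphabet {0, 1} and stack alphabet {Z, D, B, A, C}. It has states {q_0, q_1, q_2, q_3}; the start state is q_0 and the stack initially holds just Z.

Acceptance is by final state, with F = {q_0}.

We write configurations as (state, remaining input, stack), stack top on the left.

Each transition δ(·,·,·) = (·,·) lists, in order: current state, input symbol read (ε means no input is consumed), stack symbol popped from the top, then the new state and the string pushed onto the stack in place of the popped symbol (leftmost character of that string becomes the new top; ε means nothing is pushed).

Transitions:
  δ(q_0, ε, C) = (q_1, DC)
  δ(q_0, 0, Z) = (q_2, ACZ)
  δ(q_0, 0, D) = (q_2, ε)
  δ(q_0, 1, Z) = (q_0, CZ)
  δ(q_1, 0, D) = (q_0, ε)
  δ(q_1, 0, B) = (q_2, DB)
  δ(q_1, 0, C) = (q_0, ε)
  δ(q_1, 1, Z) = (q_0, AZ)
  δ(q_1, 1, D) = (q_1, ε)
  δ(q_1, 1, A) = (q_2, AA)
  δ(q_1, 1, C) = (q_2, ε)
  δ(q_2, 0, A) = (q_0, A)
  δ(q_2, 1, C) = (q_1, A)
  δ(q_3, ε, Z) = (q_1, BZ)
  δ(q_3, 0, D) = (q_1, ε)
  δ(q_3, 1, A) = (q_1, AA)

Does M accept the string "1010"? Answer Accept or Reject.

(q_0, 1010, Z)
  read 1, top Z: go to q_0, push CZ → (q_0, 010, CZ)
  ε-move, top C: go to q_1, push DC → (q_1, 010, DCZ)
  read 0, top D: go to q_0, push ε → (q_0, 10, CZ)
  ε-move, top C: go to q_1, push DC → (q_1, 10, DCZ)
  read 1, top D: go to q_1, push ε → (q_1, 0, CZ)
  read 0, top C: go to q_0, push ε → (q_0, ε, Z)
All input consumed; state q_0 ∈ F.

Accept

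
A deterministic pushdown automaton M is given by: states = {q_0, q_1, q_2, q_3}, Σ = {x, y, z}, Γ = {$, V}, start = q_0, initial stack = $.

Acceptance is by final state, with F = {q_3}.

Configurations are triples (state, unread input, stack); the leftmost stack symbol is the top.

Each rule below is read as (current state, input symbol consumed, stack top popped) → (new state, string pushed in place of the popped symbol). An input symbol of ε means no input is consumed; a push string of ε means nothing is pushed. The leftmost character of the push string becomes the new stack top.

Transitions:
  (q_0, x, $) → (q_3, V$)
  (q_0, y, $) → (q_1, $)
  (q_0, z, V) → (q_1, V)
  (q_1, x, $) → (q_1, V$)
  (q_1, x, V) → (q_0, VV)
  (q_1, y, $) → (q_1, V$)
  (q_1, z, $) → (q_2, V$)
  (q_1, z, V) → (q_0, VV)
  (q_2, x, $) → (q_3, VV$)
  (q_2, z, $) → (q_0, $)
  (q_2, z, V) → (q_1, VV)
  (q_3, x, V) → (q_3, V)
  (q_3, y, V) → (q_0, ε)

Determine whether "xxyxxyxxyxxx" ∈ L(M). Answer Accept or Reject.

Accept

(q_0, xxyxxyxxyxxx, $) ⊢ (q_3, xyxxyxxyxxx, V$) ⊢ (q_3, yxxyxxyxxx, V$) ⊢ (q_0, xxyxxyxxx, $) ⊢ (q_3, xyxxyxxx, V$) ⊢ (q_3, yxxyxxx, V$) ⊢ (q_0, xxyxxx, $) ⊢ (q_3, xyxxx, V$) ⊢ (q_3, yxxx, V$) ⊢ (q_0, xxx, $) ⊢ (q_3, xx, V$) ⊢ (q_3, x, V$) ⊢ (q_3, ε, V$)
All input consumed; state q_3 ∈ F.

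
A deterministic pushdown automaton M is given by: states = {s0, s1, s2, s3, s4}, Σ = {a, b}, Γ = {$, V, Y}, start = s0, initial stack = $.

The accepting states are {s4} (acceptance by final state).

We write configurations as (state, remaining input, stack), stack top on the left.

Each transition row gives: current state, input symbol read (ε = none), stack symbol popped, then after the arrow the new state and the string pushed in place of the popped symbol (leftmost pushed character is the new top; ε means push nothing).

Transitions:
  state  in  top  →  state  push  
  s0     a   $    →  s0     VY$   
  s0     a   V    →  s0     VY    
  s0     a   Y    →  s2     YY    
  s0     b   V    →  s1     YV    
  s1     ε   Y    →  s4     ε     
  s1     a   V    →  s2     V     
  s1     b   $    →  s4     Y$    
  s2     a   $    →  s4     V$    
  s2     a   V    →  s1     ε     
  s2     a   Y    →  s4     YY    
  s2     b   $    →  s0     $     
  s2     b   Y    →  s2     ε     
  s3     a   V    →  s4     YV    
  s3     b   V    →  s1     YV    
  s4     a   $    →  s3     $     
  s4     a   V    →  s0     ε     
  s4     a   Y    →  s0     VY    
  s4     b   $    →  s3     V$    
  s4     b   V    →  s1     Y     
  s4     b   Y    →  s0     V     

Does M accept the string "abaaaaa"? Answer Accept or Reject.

(s0, abaaaaa, $) ⊢ (s0, baaaaa, VY$) ⊢ (s1, aaaaa, YVY$) ⊢ (s4, aaaaa, VY$) ⊢ (s0, aaaa, Y$) ⊢ (s2, aaa, YY$) ⊢ (s4, aa, YYY$) ⊢ (s0, a, VYYY$) ⊢ (s0, ε, VYYYY$)
All input consumed; state s0 ∉ F and no further ε-move applies.

Reject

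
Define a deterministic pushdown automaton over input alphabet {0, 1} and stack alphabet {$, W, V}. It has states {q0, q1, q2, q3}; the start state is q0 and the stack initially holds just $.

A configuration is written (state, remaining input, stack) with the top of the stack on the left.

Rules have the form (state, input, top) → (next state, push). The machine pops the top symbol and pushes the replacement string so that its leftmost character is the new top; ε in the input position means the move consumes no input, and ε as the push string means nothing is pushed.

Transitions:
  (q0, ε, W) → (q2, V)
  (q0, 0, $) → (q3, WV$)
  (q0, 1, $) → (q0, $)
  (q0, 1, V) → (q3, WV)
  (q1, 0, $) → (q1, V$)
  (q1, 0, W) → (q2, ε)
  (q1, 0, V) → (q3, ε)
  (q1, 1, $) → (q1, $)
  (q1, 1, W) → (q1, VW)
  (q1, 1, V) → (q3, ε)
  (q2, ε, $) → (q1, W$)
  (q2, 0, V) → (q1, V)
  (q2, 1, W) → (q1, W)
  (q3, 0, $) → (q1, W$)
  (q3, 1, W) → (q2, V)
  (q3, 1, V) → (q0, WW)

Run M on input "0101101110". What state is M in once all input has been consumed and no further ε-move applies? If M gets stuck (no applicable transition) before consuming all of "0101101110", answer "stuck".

stuck

(q0, 0101101110, $)
  read 0, top $: go to q3, push WV$ → (q3, 101101110, WV$)
  read 1, top W: go to q2, push V → (q2, 01101110, VV$)
  read 0, top V: go to q1, push V → (q1, 1101110, VV$)
  read 1, top V: go to q3, push ε → (q3, 101110, V$)
  read 1, top V: go to q0, push WW → (q0, 01110, WW$)
  ε-move, top W: go to q2, push V → (q2, 01110, VW$)
  read 0, top V: go to q1, push V → (q1, 1110, VW$)
  read 1, top V: go to q3, push ε → (q3, 110, W$)
  read 1, top W: go to q2, push V → (q2, 10, V$)
No transition for (q2, 1, top V); M blocks with input 10 remaining.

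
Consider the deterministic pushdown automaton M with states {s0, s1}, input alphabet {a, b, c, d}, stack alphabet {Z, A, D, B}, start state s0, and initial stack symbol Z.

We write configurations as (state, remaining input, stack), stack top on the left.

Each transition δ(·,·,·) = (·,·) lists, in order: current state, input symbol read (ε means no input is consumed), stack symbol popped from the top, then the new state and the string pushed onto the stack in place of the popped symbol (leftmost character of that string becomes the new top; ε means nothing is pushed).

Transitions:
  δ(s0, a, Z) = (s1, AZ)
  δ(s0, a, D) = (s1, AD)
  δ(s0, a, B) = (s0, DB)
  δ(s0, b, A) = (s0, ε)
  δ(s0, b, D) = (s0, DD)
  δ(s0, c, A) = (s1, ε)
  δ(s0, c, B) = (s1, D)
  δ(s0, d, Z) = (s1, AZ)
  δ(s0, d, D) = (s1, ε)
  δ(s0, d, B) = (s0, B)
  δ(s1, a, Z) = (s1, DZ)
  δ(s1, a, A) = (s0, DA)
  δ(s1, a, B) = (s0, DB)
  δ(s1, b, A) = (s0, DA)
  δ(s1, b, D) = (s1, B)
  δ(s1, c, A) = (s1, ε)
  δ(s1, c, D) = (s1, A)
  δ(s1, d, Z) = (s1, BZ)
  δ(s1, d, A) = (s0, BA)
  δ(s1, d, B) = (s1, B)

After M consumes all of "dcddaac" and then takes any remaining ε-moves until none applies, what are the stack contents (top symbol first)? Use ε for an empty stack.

(s0, dcddaac, Z)
  read d, top Z: go to s1, push AZ → (s1, cddaac, AZ)
  read c, top A: go to s1, push ε → (s1, ddaac, Z)
  read d, top Z: go to s1, push BZ → (s1, daac, BZ)
  read d, top B: go to s1, push B → (s1, aac, BZ)
  read a, top B: go to s0, push DB → (s0, ac, DBZ)
  read a, top D: go to s1, push AD → (s1, c, ADBZ)
  read c, top A: go to s1, push ε → (s1, ε, DBZ)
All input consumed in state s1 with stack DBZ.

DBZ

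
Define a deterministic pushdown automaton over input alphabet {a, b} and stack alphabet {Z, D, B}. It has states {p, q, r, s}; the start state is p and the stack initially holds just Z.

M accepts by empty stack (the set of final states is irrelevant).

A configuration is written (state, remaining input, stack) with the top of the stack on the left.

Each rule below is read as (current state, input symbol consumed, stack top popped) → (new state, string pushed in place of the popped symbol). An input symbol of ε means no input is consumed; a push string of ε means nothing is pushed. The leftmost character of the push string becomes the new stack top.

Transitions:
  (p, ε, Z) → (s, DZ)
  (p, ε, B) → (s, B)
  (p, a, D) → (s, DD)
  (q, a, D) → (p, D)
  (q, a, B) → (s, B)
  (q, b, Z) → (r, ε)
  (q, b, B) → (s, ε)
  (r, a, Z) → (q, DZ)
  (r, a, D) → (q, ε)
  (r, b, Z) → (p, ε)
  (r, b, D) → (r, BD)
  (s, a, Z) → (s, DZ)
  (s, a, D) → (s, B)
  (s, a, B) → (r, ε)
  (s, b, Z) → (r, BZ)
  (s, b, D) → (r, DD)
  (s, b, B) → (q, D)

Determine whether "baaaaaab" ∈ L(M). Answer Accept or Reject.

(p, baaaaaab, Z) ⊢ (s, baaaaaab, DZ) ⊢ (r, aaaaaab, DDZ) ⊢ (q, aaaaab, DZ) ⊢ (p, aaaab, DZ) ⊢ (s, aaab, DDZ) ⊢ (s, aab, BDZ) ⊢ (r, ab, DZ) ⊢ (q, b, Z) ⊢ (r, ε, ε)
All input consumed and the stack is empty.

Accept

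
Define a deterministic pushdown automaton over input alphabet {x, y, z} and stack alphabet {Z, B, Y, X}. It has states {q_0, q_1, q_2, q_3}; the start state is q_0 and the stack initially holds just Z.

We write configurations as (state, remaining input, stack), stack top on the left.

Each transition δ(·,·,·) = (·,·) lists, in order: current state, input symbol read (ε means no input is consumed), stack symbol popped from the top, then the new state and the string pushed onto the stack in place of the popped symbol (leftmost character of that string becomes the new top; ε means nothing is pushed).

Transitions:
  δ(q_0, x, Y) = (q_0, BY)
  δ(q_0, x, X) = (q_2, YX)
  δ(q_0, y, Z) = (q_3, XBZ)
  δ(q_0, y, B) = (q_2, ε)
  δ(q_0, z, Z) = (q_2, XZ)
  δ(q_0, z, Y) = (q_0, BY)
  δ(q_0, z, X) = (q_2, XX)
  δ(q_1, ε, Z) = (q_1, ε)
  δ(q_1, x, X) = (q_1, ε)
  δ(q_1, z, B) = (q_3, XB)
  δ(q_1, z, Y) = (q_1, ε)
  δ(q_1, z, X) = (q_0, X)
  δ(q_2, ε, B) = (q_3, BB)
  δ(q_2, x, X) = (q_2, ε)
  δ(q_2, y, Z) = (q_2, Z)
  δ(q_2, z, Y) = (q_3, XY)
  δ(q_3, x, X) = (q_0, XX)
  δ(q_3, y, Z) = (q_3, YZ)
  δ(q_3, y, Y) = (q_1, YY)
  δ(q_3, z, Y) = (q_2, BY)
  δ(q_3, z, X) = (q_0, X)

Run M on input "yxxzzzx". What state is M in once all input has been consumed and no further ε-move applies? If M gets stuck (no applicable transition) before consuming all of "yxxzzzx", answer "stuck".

q_2

(q_0, yxxzzzx, Z) ⊢ (q_3, xxzzzx, XBZ) ⊢ (q_0, xzzzx, XXBZ) ⊢ (q_2, zzzx, YXXBZ) ⊢ (q_3, zzx, XYXXBZ) ⊢ (q_0, zx, XYXXBZ) ⊢ (q_2, x, XXYXXBZ) ⊢ (q_2, ε, XYXXBZ)
All input consumed; M is in state q_2.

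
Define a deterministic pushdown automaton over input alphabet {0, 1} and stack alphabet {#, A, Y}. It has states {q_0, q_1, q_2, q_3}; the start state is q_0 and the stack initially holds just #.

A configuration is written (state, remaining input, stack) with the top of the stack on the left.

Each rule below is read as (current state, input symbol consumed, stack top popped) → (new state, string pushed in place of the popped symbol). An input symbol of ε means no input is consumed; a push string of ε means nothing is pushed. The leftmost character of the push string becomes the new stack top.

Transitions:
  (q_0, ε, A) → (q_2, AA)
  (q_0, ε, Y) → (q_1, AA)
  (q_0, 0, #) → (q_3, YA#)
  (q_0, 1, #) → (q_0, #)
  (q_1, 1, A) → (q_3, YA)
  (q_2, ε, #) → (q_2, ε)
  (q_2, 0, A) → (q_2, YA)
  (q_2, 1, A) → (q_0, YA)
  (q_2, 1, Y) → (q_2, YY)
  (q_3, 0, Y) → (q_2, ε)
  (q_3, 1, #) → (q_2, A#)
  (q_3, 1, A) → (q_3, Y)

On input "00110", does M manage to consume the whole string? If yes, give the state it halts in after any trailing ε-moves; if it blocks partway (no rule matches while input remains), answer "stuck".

q_2

(q_0, 00110, #)
  read 0, top #: go to q_3, push YA# → (q_3, 0110, YA#)
  read 0, top Y: go to q_2, push ε → (q_2, 110, A#)
  read 1, top A: go to q_0, push YA → (q_0, 10, YA#)
  ε-move, top Y: go to q_1, push AA → (q_1, 10, AAA#)
  read 1, top A: go to q_3, push YA → (q_3, 0, YAAA#)
  read 0, top Y: go to q_2, push ε → (q_2, ε, AAA#)
All input consumed; M is in state q_2.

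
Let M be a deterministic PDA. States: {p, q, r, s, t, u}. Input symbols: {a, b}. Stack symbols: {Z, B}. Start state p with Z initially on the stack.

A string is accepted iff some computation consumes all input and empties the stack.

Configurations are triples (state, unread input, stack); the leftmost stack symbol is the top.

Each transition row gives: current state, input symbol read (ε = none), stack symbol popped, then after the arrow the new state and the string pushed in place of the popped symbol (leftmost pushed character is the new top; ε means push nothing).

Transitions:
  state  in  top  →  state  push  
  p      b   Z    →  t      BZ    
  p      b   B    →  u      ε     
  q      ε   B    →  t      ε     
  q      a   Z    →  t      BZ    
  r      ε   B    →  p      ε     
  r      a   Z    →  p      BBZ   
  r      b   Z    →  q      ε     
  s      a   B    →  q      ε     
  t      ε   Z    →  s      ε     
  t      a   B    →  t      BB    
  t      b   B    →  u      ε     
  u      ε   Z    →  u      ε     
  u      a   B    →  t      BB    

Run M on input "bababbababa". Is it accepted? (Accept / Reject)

(p, bababbababa, Z)
  read b, top Z: go to t, push BZ → (t, ababbababa, BZ)
  read a, top B: go to t, push BB → (t, babbababa, BBZ)
  read b, top B: go to u, push ε → (u, abbababa, BZ)
  read a, top B: go to t, push BB → (t, bbababa, BBZ)
  read b, top B: go to u, push ε → (u, bababa, BZ)
No transition applies at (u, bababa, BZ); input not fully consumed.

Reject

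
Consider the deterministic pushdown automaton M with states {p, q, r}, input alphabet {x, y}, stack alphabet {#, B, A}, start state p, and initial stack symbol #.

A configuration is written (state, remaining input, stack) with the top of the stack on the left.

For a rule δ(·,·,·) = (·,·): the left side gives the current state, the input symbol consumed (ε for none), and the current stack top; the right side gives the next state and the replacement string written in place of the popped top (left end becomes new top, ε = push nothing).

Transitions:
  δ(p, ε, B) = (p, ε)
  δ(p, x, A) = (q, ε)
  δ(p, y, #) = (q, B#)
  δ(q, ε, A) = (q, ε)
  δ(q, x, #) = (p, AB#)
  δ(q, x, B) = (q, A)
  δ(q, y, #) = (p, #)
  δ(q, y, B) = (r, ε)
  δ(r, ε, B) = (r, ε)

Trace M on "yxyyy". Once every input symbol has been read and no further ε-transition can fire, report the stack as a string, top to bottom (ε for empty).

(p, yxyyy, #)
  read y, top #: go to q, push B# → (q, xyyy, B#)
  read x, top B: go to q, push A → (q, yyy, A#)
  ε-move, top A: go to q, push ε → (q, yyy, #)
  read y, top #: go to p, push # → (p, yy, #)
  read y, top #: go to q, push B# → (q, y, B#)
  read y, top B: go to r, push ε → (r, ε, #)
All input consumed in state r with stack #.

#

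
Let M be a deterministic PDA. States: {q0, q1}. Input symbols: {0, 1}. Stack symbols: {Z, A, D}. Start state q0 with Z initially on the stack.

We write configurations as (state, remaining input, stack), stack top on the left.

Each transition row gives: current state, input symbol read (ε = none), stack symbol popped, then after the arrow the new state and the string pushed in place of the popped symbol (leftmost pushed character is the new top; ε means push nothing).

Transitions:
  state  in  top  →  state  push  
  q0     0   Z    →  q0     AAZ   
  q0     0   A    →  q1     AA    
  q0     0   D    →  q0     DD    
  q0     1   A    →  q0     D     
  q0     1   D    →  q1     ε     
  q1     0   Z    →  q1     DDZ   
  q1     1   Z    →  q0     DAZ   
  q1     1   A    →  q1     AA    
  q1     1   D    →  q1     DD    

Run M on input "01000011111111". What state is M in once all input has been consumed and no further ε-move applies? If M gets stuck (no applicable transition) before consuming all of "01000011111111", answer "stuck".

q1

(q0, 01000011111111, Z) ⊢ (q0, 1000011111111, AAZ) ⊢ (q0, 000011111111, DAZ) ⊢ (q0, 00011111111, DDAZ) ⊢ (q0, 0011111111, DDDAZ) ⊢ (q0, 011111111, DDDDAZ) ⊢ (q0, 11111111, DDDDDAZ) ⊢ (q1, 1111111, DDDDAZ) ⊢ (q1, 111111, DDDDDAZ) ⊢ (q1, 11111, DDDDDDAZ) ⊢ (q1, 1111, DDDDDDDAZ) ⊢ (q1, 111, DDDDDDDDAZ) ⊢ (q1, 11, DDDDDDDDDAZ) ⊢ (q1, 1, DDDDDDDDDDAZ) ⊢ (q1, ε, DDDDDDDDDDDAZ)
All input consumed; M is in state q1.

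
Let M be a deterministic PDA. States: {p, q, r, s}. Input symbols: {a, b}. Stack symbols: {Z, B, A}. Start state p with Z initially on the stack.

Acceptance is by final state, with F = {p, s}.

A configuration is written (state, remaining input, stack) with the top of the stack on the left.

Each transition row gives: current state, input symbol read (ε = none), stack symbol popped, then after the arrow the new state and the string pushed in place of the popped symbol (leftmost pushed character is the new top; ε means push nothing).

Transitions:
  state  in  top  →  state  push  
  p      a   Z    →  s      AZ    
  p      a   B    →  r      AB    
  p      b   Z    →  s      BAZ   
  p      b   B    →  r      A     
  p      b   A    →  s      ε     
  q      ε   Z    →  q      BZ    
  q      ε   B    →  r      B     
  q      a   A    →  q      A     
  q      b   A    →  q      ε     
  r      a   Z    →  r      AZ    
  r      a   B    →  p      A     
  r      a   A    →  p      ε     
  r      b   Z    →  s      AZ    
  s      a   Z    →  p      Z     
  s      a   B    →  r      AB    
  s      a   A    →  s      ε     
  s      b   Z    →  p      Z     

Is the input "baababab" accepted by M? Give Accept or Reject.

(p, baababab, Z)
  read b, top Z: go to s, push BAZ → (s, aababab, BAZ)
  read a, top B: go to r, push AB → (r, ababab, ABAZ)
  read a, top A: go to p, push ε → (p, babab, BAZ)
  read b, top B: go to r, push A → (r, abab, AAZ)
  read a, top A: go to p, push ε → (p, bab, AZ)
  read b, top A: go to s, push ε → (s, ab, Z)
  read a, top Z: go to p, push Z → (p, b, Z)
  read b, top Z: go to s, push BAZ → (s, ε, BAZ)
All input consumed; state s ∈ F.

Accept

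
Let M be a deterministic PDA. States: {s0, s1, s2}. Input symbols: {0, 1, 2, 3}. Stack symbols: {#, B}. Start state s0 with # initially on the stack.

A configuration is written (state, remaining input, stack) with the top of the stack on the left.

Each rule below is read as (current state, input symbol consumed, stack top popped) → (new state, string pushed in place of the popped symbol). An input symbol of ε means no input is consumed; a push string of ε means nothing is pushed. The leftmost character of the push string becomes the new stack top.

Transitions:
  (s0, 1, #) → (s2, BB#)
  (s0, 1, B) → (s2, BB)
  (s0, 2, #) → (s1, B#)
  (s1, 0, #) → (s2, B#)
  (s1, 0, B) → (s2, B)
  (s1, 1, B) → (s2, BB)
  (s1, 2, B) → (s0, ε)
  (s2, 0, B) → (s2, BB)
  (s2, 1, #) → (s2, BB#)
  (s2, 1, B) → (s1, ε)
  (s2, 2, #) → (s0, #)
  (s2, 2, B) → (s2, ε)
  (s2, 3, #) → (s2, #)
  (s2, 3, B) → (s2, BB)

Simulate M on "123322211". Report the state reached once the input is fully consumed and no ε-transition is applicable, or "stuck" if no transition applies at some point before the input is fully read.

s1

(s0, 123322211, #)
  read 1, top #: go to s2, push BB# → (s2, 23322211, BB#)
  read 2, top B: go to s2, push ε → (s2, 3322211, B#)
  read 3, top B: go to s2, push BB → (s2, 322211, BB#)
  read 3, top B: go to s2, push BB → (s2, 22211, BBB#)
  read 2, top B: go to s2, push ε → (s2, 2211, BB#)
  read 2, top B: go to s2, push ε → (s2, 211, B#)
  read 2, top B: go to s2, push ε → (s2, 11, #)
  read 1, top #: go to s2, push BB# → (s2, 1, BB#)
  read 1, top B: go to s1, push ε → (s1, ε, B#)
All input consumed; M is in state s1.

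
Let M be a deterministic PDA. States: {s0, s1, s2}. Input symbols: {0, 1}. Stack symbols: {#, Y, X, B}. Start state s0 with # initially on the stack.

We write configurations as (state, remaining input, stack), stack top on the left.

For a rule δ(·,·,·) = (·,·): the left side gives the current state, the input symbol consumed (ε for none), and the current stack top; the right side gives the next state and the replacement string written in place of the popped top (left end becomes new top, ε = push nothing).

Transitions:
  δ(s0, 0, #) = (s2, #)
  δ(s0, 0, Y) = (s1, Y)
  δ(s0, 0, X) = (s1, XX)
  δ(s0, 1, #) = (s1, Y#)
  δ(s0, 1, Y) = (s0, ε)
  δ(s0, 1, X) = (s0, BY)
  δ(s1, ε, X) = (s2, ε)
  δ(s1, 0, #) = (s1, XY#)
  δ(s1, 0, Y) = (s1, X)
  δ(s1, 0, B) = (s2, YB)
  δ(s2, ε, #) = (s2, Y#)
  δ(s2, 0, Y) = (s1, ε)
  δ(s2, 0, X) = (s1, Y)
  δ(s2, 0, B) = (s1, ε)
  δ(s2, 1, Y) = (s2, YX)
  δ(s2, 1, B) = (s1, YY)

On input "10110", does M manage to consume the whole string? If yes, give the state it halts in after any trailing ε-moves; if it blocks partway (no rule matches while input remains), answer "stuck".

(s0, 10110, #)
  read 1, top #: go to s1, push Y# → (s1, 0110, Y#)
  read 0, top Y: go to s1, push X → (s1, 110, X#)
  ε-move, top X: go to s2, push ε → (s2, 110, #)
  ε-move, top #: go to s2, push Y# → (s2, 110, Y#)
  read 1, top Y: go to s2, push YX → (s2, 10, YX#)
  read 1, top Y: go to s2, push YX → (s2, 0, YXX#)
  read 0, top Y: go to s1, push ε → (s1, ε, XX#)
  ε-move, top X: go to s2, push ε → (s2, ε, X#)
All input consumed; M is in state s2.

s2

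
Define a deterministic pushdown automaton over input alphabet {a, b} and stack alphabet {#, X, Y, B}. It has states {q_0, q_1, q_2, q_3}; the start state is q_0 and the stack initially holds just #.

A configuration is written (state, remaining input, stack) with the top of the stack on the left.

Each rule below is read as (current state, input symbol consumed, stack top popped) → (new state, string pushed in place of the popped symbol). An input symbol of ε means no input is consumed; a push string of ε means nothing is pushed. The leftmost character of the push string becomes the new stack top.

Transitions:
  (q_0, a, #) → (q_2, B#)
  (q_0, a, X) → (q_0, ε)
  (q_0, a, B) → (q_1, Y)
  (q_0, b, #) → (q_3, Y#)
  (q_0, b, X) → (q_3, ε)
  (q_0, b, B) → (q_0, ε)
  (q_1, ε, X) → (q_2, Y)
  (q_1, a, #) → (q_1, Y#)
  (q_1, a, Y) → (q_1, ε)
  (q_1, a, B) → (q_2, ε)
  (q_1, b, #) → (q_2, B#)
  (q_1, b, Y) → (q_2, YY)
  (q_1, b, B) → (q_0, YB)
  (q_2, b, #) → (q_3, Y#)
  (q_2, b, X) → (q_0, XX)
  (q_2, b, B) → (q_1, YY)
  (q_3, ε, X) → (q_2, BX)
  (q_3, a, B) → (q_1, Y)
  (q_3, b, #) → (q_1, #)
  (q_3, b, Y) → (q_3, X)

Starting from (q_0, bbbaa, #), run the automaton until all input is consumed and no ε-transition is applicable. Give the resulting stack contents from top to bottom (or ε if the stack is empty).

(q_0, bbbaa, #)
  read b, top #: go to q_3, push Y# → (q_3, bbaa, Y#)
  read b, top Y: go to q_3, push X → (q_3, baa, X#)
  ε-move, top X: go to q_2, push BX → (q_2, baa, BX#)
  read b, top B: go to q_1, push YY → (q_1, aa, YYX#)
  read a, top Y: go to q_1, push ε → (q_1, a, YX#)
  read a, top Y: go to q_1, push ε → (q_1, ε, X#)
  ε-move, top X: go to q_2, push Y → (q_2, ε, Y#)
All input consumed in state q_2 with stack Y#.

Y#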